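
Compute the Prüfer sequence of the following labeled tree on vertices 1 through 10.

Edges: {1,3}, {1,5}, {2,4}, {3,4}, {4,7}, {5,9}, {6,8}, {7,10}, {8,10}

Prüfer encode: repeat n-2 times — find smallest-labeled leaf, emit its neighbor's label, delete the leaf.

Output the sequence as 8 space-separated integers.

Step 1: leaves = {2,6,9}. Remove smallest leaf 2, emit neighbor 4.
Step 2: leaves = {6,9}. Remove smallest leaf 6, emit neighbor 8.
Step 3: leaves = {8,9}. Remove smallest leaf 8, emit neighbor 10.
Step 4: leaves = {9,10}. Remove smallest leaf 9, emit neighbor 5.
Step 5: leaves = {5,10}. Remove smallest leaf 5, emit neighbor 1.
Step 6: leaves = {1,10}. Remove smallest leaf 1, emit neighbor 3.
Step 7: leaves = {3,10}. Remove smallest leaf 3, emit neighbor 4.
Step 8: leaves = {4,10}. Remove smallest leaf 4, emit neighbor 7.
Done: 2 vertices remain (7, 10). Sequence = [4 8 10 5 1 3 4 7]

Answer: 4 8 10 5 1 3 4 7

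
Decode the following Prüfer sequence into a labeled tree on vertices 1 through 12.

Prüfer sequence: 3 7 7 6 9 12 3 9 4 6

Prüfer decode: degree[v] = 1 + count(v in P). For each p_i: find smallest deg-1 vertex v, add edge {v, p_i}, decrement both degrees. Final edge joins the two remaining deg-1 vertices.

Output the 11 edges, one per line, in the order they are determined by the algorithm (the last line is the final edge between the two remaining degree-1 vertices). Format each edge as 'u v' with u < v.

Initial degrees: {1:1, 2:1, 3:3, 4:2, 5:1, 6:3, 7:3, 8:1, 9:3, 10:1, 11:1, 12:2}
Step 1: smallest deg-1 vertex = 1, p_1 = 3. Add edge {1,3}. Now deg[1]=0, deg[3]=2.
Step 2: smallest deg-1 vertex = 2, p_2 = 7. Add edge {2,7}. Now deg[2]=0, deg[7]=2.
Step 3: smallest deg-1 vertex = 5, p_3 = 7. Add edge {5,7}. Now deg[5]=0, deg[7]=1.
Step 4: smallest deg-1 vertex = 7, p_4 = 6. Add edge {6,7}. Now deg[7]=0, deg[6]=2.
Step 5: smallest deg-1 vertex = 8, p_5 = 9. Add edge {8,9}. Now deg[8]=0, deg[9]=2.
Step 6: smallest deg-1 vertex = 10, p_6 = 12. Add edge {10,12}. Now deg[10]=0, deg[12]=1.
Step 7: smallest deg-1 vertex = 11, p_7 = 3. Add edge {3,11}. Now deg[11]=0, deg[3]=1.
Step 8: smallest deg-1 vertex = 3, p_8 = 9. Add edge {3,9}. Now deg[3]=0, deg[9]=1.
Step 9: smallest deg-1 vertex = 9, p_9 = 4. Add edge {4,9}. Now deg[9]=0, deg[4]=1.
Step 10: smallest deg-1 vertex = 4, p_10 = 6. Add edge {4,6}. Now deg[4]=0, deg[6]=1.
Final: two remaining deg-1 vertices are 6, 12. Add edge {6,12}.

Answer: 1 3
2 7
5 7
6 7
8 9
10 12
3 11
3 9
4 9
4 6
6 12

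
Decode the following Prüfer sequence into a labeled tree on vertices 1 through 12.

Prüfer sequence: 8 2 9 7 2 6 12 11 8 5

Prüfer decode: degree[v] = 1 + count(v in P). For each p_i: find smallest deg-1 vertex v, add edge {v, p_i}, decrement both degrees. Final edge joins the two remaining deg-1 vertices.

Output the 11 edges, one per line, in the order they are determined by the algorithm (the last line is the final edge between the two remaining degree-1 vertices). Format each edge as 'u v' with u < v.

Answer: 1 8
2 3
4 9
7 9
2 7
2 6
6 12
10 11
8 11
5 8
5 12

Derivation:
Initial degrees: {1:1, 2:3, 3:1, 4:1, 5:2, 6:2, 7:2, 8:3, 9:2, 10:1, 11:2, 12:2}
Step 1: smallest deg-1 vertex = 1, p_1 = 8. Add edge {1,8}. Now deg[1]=0, deg[8]=2.
Step 2: smallest deg-1 vertex = 3, p_2 = 2. Add edge {2,3}. Now deg[3]=0, deg[2]=2.
Step 3: smallest deg-1 vertex = 4, p_3 = 9. Add edge {4,9}. Now deg[4]=0, deg[9]=1.
Step 4: smallest deg-1 vertex = 9, p_4 = 7. Add edge {7,9}. Now deg[9]=0, deg[7]=1.
Step 5: smallest deg-1 vertex = 7, p_5 = 2. Add edge {2,7}. Now deg[7]=0, deg[2]=1.
Step 6: smallest deg-1 vertex = 2, p_6 = 6. Add edge {2,6}. Now deg[2]=0, deg[6]=1.
Step 7: smallest deg-1 vertex = 6, p_7 = 12. Add edge {6,12}. Now deg[6]=0, deg[12]=1.
Step 8: smallest deg-1 vertex = 10, p_8 = 11. Add edge {10,11}. Now deg[10]=0, deg[11]=1.
Step 9: smallest deg-1 vertex = 11, p_9 = 8. Add edge {8,11}. Now deg[11]=0, deg[8]=1.
Step 10: smallest deg-1 vertex = 8, p_10 = 5. Add edge {5,8}. Now deg[8]=0, deg[5]=1.
Final: two remaining deg-1 vertices are 5, 12. Add edge {5,12}.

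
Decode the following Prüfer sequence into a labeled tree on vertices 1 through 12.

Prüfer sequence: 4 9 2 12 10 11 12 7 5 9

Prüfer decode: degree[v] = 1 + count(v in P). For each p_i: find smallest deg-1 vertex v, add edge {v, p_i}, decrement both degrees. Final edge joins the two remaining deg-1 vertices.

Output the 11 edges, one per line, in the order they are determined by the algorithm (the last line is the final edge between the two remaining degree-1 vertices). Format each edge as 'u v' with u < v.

Initial degrees: {1:1, 2:2, 3:1, 4:2, 5:2, 6:1, 7:2, 8:1, 9:3, 10:2, 11:2, 12:3}
Step 1: smallest deg-1 vertex = 1, p_1 = 4. Add edge {1,4}. Now deg[1]=0, deg[4]=1.
Step 2: smallest deg-1 vertex = 3, p_2 = 9. Add edge {3,9}. Now deg[3]=0, deg[9]=2.
Step 3: smallest deg-1 vertex = 4, p_3 = 2. Add edge {2,4}. Now deg[4]=0, deg[2]=1.
Step 4: smallest deg-1 vertex = 2, p_4 = 12. Add edge {2,12}. Now deg[2]=0, deg[12]=2.
Step 5: smallest deg-1 vertex = 6, p_5 = 10. Add edge {6,10}. Now deg[6]=0, deg[10]=1.
Step 6: smallest deg-1 vertex = 8, p_6 = 11. Add edge {8,11}. Now deg[8]=0, deg[11]=1.
Step 7: smallest deg-1 vertex = 10, p_7 = 12. Add edge {10,12}. Now deg[10]=0, deg[12]=1.
Step 8: smallest deg-1 vertex = 11, p_8 = 7. Add edge {7,11}. Now deg[11]=0, deg[7]=1.
Step 9: smallest deg-1 vertex = 7, p_9 = 5. Add edge {5,7}. Now deg[7]=0, deg[5]=1.
Step 10: smallest deg-1 vertex = 5, p_10 = 9. Add edge {5,9}. Now deg[5]=0, deg[9]=1.
Final: two remaining deg-1 vertices are 9, 12. Add edge {9,12}.

Answer: 1 4
3 9
2 4
2 12
6 10
8 11
10 12
7 11
5 7
5 9
9 12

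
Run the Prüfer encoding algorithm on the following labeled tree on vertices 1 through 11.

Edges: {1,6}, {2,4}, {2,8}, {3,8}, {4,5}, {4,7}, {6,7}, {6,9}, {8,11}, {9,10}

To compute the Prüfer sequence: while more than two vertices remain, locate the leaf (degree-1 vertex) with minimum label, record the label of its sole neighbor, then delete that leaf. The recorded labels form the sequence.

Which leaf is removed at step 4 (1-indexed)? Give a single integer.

Step 1: current leaves = {1,3,5,10,11}. Remove leaf 1 (neighbor: 6).
Step 2: current leaves = {3,5,10,11}. Remove leaf 3 (neighbor: 8).
Step 3: current leaves = {5,10,11}. Remove leaf 5 (neighbor: 4).
Step 4: current leaves = {10,11}. Remove leaf 10 (neighbor: 9).

Answer: 10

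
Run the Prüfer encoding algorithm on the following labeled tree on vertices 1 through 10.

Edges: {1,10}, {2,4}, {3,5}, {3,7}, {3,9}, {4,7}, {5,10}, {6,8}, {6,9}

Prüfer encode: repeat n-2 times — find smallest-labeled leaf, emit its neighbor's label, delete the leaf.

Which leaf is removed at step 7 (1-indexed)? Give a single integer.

Step 1: current leaves = {1,2,8}. Remove leaf 1 (neighbor: 10).
Step 2: current leaves = {2,8,10}. Remove leaf 2 (neighbor: 4).
Step 3: current leaves = {4,8,10}. Remove leaf 4 (neighbor: 7).
Step 4: current leaves = {7,8,10}. Remove leaf 7 (neighbor: 3).
Step 5: current leaves = {8,10}. Remove leaf 8 (neighbor: 6).
Step 6: current leaves = {6,10}. Remove leaf 6 (neighbor: 9).
Step 7: current leaves = {9,10}. Remove leaf 9 (neighbor: 3).

Answer: 9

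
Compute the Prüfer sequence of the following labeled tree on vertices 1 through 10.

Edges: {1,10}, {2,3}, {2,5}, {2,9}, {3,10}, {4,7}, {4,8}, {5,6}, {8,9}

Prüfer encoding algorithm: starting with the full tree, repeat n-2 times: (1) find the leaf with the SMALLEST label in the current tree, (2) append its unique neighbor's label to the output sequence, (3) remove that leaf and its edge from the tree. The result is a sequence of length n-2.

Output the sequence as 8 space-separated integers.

Answer: 10 5 2 4 8 9 2 3

Derivation:
Step 1: leaves = {1,6,7}. Remove smallest leaf 1, emit neighbor 10.
Step 2: leaves = {6,7,10}. Remove smallest leaf 6, emit neighbor 5.
Step 3: leaves = {5,7,10}. Remove smallest leaf 5, emit neighbor 2.
Step 4: leaves = {7,10}. Remove smallest leaf 7, emit neighbor 4.
Step 5: leaves = {4,10}. Remove smallest leaf 4, emit neighbor 8.
Step 6: leaves = {8,10}. Remove smallest leaf 8, emit neighbor 9.
Step 7: leaves = {9,10}. Remove smallest leaf 9, emit neighbor 2.
Step 8: leaves = {2,10}. Remove smallest leaf 2, emit neighbor 3.
Done: 2 vertices remain (3, 10). Sequence = [10 5 2 4 8 9 2 3]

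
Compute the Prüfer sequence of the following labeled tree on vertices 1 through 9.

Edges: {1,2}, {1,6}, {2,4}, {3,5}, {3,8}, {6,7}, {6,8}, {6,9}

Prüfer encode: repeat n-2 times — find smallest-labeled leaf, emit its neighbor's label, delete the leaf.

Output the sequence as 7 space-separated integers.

Step 1: leaves = {4,5,7,9}. Remove smallest leaf 4, emit neighbor 2.
Step 2: leaves = {2,5,7,9}. Remove smallest leaf 2, emit neighbor 1.
Step 3: leaves = {1,5,7,9}. Remove smallest leaf 1, emit neighbor 6.
Step 4: leaves = {5,7,9}. Remove smallest leaf 5, emit neighbor 3.
Step 5: leaves = {3,7,9}. Remove smallest leaf 3, emit neighbor 8.
Step 6: leaves = {7,8,9}. Remove smallest leaf 7, emit neighbor 6.
Step 7: leaves = {8,9}. Remove smallest leaf 8, emit neighbor 6.
Done: 2 vertices remain (6, 9). Sequence = [2 1 6 3 8 6 6]

Answer: 2 1 6 3 8 6 6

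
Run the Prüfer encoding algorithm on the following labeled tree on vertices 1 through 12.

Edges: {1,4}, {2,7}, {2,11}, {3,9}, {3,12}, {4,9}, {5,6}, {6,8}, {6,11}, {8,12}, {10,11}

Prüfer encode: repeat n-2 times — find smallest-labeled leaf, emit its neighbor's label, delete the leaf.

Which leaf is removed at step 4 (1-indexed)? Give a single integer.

Answer: 7

Derivation:
Step 1: current leaves = {1,5,7,10}. Remove leaf 1 (neighbor: 4).
Step 2: current leaves = {4,5,7,10}. Remove leaf 4 (neighbor: 9).
Step 3: current leaves = {5,7,9,10}. Remove leaf 5 (neighbor: 6).
Step 4: current leaves = {7,9,10}. Remove leaf 7 (neighbor: 2).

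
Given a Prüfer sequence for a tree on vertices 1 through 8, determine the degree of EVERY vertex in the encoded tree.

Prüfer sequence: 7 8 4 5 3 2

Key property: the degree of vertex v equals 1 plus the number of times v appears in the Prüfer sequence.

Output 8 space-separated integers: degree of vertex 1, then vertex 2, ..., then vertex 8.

p_1 = 7: count[7] becomes 1
p_2 = 8: count[8] becomes 1
p_3 = 4: count[4] becomes 1
p_4 = 5: count[5] becomes 1
p_5 = 3: count[3] becomes 1
p_6 = 2: count[2] becomes 1
Degrees (1 + count): deg[1]=1+0=1, deg[2]=1+1=2, deg[3]=1+1=2, deg[4]=1+1=2, deg[5]=1+1=2, deg[6]=1+0=1, deg[7]=1+1=2, deg[8]=1+1=2

Answer: 1 2 2 2 2 1 2 2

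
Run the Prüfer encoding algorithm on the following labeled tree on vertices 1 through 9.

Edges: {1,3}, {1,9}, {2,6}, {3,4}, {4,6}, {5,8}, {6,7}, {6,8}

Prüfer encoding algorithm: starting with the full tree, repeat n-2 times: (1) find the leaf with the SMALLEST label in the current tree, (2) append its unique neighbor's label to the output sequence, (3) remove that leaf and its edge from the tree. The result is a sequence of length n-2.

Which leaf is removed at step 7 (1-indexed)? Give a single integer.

Answer: 3

Derivation:
Step 1: current leaves = {2,5,7,9}. Remove leaf 2 (neighbor: 6).
Step 2: current leaves = {5,7,9}. Remove leaf 5 (neighbor: 8).
Step 3: current leaves = {7,8,9}. Remove leaf 7 (neighbor: 6).
Step 4: current leaves = {8,9}. Remove leaf 8 (neighbor: 6).
Step 5: current leaves = {6,9}. Remove leaf 6 (neighbor: 4).
Step 6: current leaves = {4,9}. Remove leaf 4 (neighbor: 3).
Step 7: current leaves = {3,9}. Remove leaf 3 (neighbor: 1).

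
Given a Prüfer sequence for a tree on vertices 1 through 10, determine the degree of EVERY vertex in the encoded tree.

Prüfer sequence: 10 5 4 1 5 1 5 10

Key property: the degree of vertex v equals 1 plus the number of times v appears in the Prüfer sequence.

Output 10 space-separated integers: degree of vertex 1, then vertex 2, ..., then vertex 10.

Answer: 3 1 1 2 4 1 1 1 1 3

Derivation:
p_1 = 10: count[10] becomes 1
p_2 = 5: count[5] becomes 1
p_3 = 4: count[4] becomes 1
p_4 = 1: count[1] becomes 1
p_5 = 5: count[5] becomes 2
p_6 = 1: count[1] becomes 2
p_7 = 5: count[5] becomes 3
p_8 = 10: count[10] becomes 2
Degrees (1 + count): deg[1]=1+2=3, deg[2]=1+0=1, deg[3]=1+0=1, deg[4]=1+1=2, deg[5]=1+3=4, deg[6]=1+0=1, deg[7]=1+0=1, deg[8]=1+0=1, deg[9]=1+0=1, deg[10]=1+2=3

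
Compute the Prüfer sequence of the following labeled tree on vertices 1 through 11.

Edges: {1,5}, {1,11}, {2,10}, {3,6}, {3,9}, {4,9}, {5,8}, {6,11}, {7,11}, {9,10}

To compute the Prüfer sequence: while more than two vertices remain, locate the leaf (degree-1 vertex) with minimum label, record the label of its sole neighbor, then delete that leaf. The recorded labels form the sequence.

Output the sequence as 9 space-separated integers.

Answer: 10 9 11 5 1 11 9 3 6

Derivation:
Step 1: leaves = {2,4,7,8}. Remove smallest leaf 2, emit neighbor 10.
Step 2: leaves = {4,7,8,10}. Remove smallest leaf 4, emit neighbor 9.
Step 3: leaves = {7,8,10}. Remove smallest leaf 7, emit neighbor 11.
Step 4: leaves = {8,10}. Remove smallest leaf 8, emit neighbor 5.
Step 5: leaves = {5,10}. Remove smallest leaf 5, emit neighbor 1.
Step 6: leaves = {1,10}. Remove smallest leaf 1, emit neighbor 11.
Step 7: leaves = {10,11}. Remove smallest leaf 10, emit neighbor 9.
Step 8: leaves = {9,11}. Remove smallest leaf 9, emit neighbor 3.
Step 9: leaves = {3,11}. Remove smallest leaf 3, emit neighbor 6.
Done: 2 vertices remain (6, 11). Sequence = [10 9 11 5 1 11 9 3 6]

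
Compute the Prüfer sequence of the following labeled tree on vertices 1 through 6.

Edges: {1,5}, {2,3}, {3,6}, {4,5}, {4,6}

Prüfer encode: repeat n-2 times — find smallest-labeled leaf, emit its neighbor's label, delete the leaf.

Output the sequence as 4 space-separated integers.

Step 1: leaves = {1,2}. Remove smallest leaf 1, emit neighbor 5.
Step 2: leaves = {2,5}. Remove smallest leaf 2, emit neighbor 3.
Step 3: leaves = {3,5}. Remove smallest leaf 3, emit neighbor 6.
Step 4: leaves = {5,6}. Remove smallest leaf 5, emit neighbor 4.
Done: 2 vertices remain (4, 6). Sequence = [5 3 6 4]

Answer: 5 3 6 4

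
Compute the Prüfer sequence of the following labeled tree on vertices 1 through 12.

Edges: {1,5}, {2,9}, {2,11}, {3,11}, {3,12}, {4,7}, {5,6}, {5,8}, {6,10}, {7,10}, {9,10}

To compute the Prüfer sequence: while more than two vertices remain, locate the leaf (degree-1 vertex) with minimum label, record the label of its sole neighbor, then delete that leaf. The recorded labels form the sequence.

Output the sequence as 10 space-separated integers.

Step 1: leaves = {1,4,8,12}. Remove smallest leaf 1, emit neighbor 5.
Step 2: leaves = {4,8,12}. Remove smallest leaf 4, emit neighbor 7.
Step 3: leaves = {7,8,12}. Remove smallest leaf 7, emit neighbor 10.
Step 4: leaves = {8,12}. Remove smallest leaf 8, emit neighbor 5.
Step 5: leaves = {5,12}. Remove smallest leaf 5, emit neighbor 6.
Step 6: leaves = {6,12}. Remove smallest leaf 6, emit neighbor 10.
Step 7: leaves = {10,12}. Remove smallest leaf 10, emit neighbor 9.
Step 8: leaves = {9,12}. Remove smallest leaf 9, emit neighbor 2.
Step 9: leaves = {2,12}. Remove smallest leaf 2, emit neighbor 11.
Step 10: leaves = {11,12}. Remove smallest leaf 11, emit neighbor 3.
Done: 2 vertices remain (3, 12). Sequence = [5 7 10 5 6 10 9 2 11 3]

Answer: 5 7 10 5 6 10 9 2 11 3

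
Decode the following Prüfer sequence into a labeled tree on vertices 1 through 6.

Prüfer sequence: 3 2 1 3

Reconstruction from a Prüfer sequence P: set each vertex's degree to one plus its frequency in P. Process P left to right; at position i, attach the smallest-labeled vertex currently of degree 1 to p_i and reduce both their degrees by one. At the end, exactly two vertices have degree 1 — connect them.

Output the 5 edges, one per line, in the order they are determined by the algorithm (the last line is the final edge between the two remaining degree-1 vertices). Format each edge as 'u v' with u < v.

Initial degrees: {1:2, 2:2, 3:3, 4:1, 5:1, 6:1}
Step 1: smallest deg-1 vertex = 4, p_1 = 3. Add edge {3,4}. Now deg[4]=0, deg[3]=2.
Step 2: smallest deg-1 vertex = 5, p_2 = 2. Add edge {2,5}. Now deg[5]=0, deg[2]=1.
Step 3: smallest deg-1 vertex = 2, p_3 = 1. Add edge {1,2}. Now deg[2]=0, deg[1]=1.
Step 4: smallest deg-1 vertex = 1, p_4 = 3. Add edge {1,3}. Now deg[1]=0, deg[3]=1.
Final: two remaining deg-1 vertices are 3, 6. Add edge {3,6}.

Answer: 3 4
2 5
1 2
1 3
3 6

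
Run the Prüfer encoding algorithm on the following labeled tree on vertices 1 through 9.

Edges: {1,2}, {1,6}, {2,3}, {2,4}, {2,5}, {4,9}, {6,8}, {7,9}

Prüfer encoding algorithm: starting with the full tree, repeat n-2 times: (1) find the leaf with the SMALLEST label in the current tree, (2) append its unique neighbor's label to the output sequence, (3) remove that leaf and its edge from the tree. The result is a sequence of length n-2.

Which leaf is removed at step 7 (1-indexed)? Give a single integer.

Step 1: current leaves = {3,5,7,8}. Remove leaf 3 (neighbor: 2).
Step 2: current leaves = {5,7,8}. Remove leaf 5 (neighbor: 2).
Step 3: current leaves = {7,8}. Remove leaf 7 (neighbor: 9).
Step 4: current leaves = {8,9}. Remove leaf 8 (neighbor: 6).
Step 5: current leaves = {6,9}. Remove leaf 6 (neighbor: 1).
Step 6: current leaves = {1,9}. Remove leaf 1 (neighbor: 2).
Step 7: current leaves = {2,9}. Remove leaf 2 (neighbor: 4).

Answer: 2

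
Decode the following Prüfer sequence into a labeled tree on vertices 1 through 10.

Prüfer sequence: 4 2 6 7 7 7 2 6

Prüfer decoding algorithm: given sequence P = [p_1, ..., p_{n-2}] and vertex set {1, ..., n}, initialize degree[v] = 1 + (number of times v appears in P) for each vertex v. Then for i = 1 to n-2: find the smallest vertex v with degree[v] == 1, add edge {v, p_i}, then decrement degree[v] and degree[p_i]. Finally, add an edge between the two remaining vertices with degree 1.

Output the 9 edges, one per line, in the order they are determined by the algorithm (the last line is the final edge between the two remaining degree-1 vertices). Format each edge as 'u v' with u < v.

Initial degrees: {1:1, 2:3, 3:1, 4:2, 5:1, 6:3, 7:4, 8:1, 9:1, 10:1}
Step 1: smallest deg-1 vertex = 1, p_1 = 4. Add edge {1,4}. Now deg[1]=0, deg[4]=1.
Step 2: smallest deg-1 vertex = 3, p_2 = 2. Add edge {2,3}. Now deg[3]=0, deg[2]=2.
Step 3: smallest deg-1 vertex = 4, p_3 = 6. Add edge {4,6}. Now deg[4]=0, deg[6]=2.
Step 4: smallest deg-1 vertex = 5, p_4 = 7. Add edge {5,7}. Now deg[5]=0, deg[7]=3.
Step 5: smallest deg-1 vertex = 8, p_5 = 7. Add edge {7,8}. Now deg[8]=0, deg[7]=2.
Step 6: smallest deg-1 vertex = 9, p_6 = 7. Add edge {7,9}. Now deg[9]=0, deg[7]=1.
Step 7: smallest deg-1 vertex = 7, p_7 = 2. Add edge {2,7}. Now deg[7]=0, deg[2]=1.
Step 8: smallest deg-1 vertex = 2, p_8 = 6. Add edge {2,6}. Now deg[2]=0, deg[6]=1.
Final: two remaining deg-1 vertices are 6, 10. Add edge {6,10}.

Answer: 1 4
2 3
4 6
5 7
7 8
7 9
2 7
2 6
6 10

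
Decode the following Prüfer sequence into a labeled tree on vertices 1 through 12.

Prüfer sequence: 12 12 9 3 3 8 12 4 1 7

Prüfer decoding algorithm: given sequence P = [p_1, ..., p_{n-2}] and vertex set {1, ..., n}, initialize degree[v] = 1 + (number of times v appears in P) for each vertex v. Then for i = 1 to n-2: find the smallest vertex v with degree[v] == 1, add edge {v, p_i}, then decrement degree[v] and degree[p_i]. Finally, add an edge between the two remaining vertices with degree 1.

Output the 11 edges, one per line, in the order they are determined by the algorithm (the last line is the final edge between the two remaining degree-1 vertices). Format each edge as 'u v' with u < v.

Initial degrees: {1:2, 2:1, 3:3, 4:2, 5:1, 6:1, 7:2, 8:2, 9:2, 10:1, 11:1, 12:4}
Step 1: smallest deg-1 vertex = 2, p_1 = 12. Add edge {2,12}. Now deg[2]=0, deg[12]=3.
Step 2: smallest deg-1 vertex = 5, p_2 = 12. Add edge {5,12}. Now deg[5]=0, deg[12]=2.
Step 3: smallest deg-1 vertex = 6, p_3 = 9. Add edge {6,9}. Now deg[6]=0, deg[9]=1.
Step 4: smallest deg-1 vertex = 9, p_4 = 3. Add edge {3,9}. Now deg[9]=0, deg[3]=2.
Step 5: smallest deg-1 vertex = 10, p_5 = 3. Add edge {3,10}. Now deg[10]=0, deg[3]=1.
Step 6: smallest deg-1 vertex = 3, p_6 = 8. Add edge {3,8}. Now deg[3]=0, deg[8]=1.
Step 7: smallest deg-1 vertex = 8, p_7 = 12. Add edge {8,12}. Now deg[8]=0, deg[12]=1.
Step 8: smallest deg-1 vertex = 11, p_8 = 4. Add edge {4,11}. Now deg[11]=0, deg[4]=1.
Step 9: smallest deg-1 vertex = 4, p_9 = 1. Add edge {1,4}. Now deg[4]=0, deg[1]=1.
Step 10: smallest deg-1 vertex = 1, p_10 = 7. Add edge {1,7}. Now deg[1]=0, deg[7]=1.
Final: two remaining deg-1 vertices are 7, 12. Add edge {7,12}.

Answer: 2 12
5 12
6 9
3 9
3 10
3 8
8 12
4 11
1 4
1 7
7 12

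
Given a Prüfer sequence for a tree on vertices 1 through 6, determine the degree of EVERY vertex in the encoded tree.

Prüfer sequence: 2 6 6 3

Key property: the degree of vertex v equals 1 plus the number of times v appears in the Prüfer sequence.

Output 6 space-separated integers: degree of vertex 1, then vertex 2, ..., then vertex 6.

Answer: 1 2 2 1 1 3

Derivation:
p_1 = 2: count[2] becomes 1
p_2 = 6: count[6] becomes 1
p_3 = 6: count[6] becomes 2
p_4 = 3: count[3] becomes 1
Degrees (1 + count): deg[1]=1+0=1, deg[2]=1+1=2, deg[3]=1+1=2, deg[4]=1+0=1, deg[5]=1+0=1, deg[6]=1+2=3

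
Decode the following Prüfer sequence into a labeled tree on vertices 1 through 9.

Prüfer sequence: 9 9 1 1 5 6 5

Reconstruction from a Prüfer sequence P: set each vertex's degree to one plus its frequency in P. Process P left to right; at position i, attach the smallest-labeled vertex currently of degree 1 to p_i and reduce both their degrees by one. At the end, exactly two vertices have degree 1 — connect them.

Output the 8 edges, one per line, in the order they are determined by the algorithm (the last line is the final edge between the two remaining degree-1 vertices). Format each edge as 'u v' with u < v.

Answer: 2 9
3 9
1 4
1 7
1 5
6 8
5 6
5 9

Derivation:
Initial degrees: {1:3, 2:1, 3:1, 4:1, 5:3, 6:2, 7:1, 8:1, 9:3}
Step 1: smallest deg-1 vertex = 2, p_1 = 9. Add edge {2,9}. Now deg[2]=0, deg[9]=2.
Step 2: smallest deg-1 vertex = 3, p_2 = 9. Add edge {3,9}. Now deg[3]=0, deg[9]=1.
Step 3: smallest deg-1 vertex = 4, p_3 = 1. Add edge {1,4}. Now deg[4]=0, deg[1]=2.
Step 4: smallest deg-1 vertex = 7, p_4 = 1. Add edge {1,7}. Now deg[7]=0, deg[1]=1.
Step 5: smallest deg-1 vertex = 1, p_5 = 5. Add edge {1,5}. Now deg[1]=0, deg[5]=2.
Step 6: smallest deg-1 vertex = 8, p_6 = 6. Add edge {6,8}. Now deg[8]=0, deg[6]=1.
Step 7: smallest deg-1 vertex = 6, p_7 = 5. Add edge {5,6}. Now deg[6]=0, deg[5]=1.
Final: two remaining deg-1 vertices are 5, 9. Add edge {5,9}.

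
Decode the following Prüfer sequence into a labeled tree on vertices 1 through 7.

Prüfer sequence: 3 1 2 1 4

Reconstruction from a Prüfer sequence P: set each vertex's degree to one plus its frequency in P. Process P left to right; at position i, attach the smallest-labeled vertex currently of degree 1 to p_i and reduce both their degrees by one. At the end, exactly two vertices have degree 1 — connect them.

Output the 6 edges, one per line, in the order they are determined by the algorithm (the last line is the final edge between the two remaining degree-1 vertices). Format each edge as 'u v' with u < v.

Initial degrees: {1:3, 2:2, 3:2, 4:2, 5:1, 6:1, 7:1}
Step 1: smallest deg-1 vertex = 5, p_1 = 3. Add edge {3,5}. Now deg[5]=0, deg[3]=1.
Step 2: smallest deg-1 vertex = 3, p_2 = 1. Add edge {1,3}. Now deg[3]=0, deg[1]=2.
Step 3: smallest deg-1 vertex = 6, p_3 = 2. Add edge {2,6}. Now deg[6]=0, deg[2]=1.
Step 4: smallest deg-1 vertex = 2, p_4 = 1. Add edge {1,2}. Now deg[2]=0, deg[1]=1.
Step 5: smallest deg-1 vertex = 1, p_5 = 4. Add edge {1,4}. Now deg[1]=0, deg[4]=1.
Final: two remaining deg-1 vertices are 4, 7. Add edge {4,7}.

Answer: 3 5
1 3
2 6
1 2
1 4
4 7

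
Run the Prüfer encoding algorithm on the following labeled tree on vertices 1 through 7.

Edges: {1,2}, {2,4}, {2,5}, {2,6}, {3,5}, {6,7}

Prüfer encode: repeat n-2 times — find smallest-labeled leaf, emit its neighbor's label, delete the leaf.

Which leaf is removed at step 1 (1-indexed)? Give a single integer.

Answer: 1

Derivation:
Step 1: current leaves = {1,3,4,7}. Remove leaf 1 (neighbor: 2).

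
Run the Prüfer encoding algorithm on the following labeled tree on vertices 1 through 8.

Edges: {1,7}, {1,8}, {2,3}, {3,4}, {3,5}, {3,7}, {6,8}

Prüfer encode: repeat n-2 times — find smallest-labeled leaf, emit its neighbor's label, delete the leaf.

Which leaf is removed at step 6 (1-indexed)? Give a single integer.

Step 1: current leaves = {2,4,5,6}. Remove leaf 2 (neighbor: 3).
Step 2: current leaves = {4,5,6}. Remove leaf 4 (neighbor: 3).
Step 3: current leaves = {5,6}. Remove leaf 5 (neighbor: 3).
Step 4: current leaves = {3,6}. Remove leaf 3 (neighbor: 7).
Step 5: current leaves = {6,7}. Remove leaf 6 (neighbor: 8).
Step 6: current leaves = {7,8}. Remove leaf 7 (neighbor: 1).

Answer: 7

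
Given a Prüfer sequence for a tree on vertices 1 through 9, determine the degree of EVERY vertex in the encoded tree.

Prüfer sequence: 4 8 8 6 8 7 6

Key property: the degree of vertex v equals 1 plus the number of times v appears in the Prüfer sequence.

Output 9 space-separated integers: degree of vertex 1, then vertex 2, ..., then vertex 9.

Answer: 1 1 1 2 1 3 2 4 1

Derivation:
p_1 = 4: count[4] becomes 1
p_2 = 8: count[8] becomes 1
p_3 = 8: count[8] becomes 2
p_4 = 6: count[6] becomes 1
p_5 = 8: count[8] becomes 3
p_6 = 7: count[7] becomes 1
p_7 = 6: count[6] becomes 2
Degrees (1 + count): deg[1]=1+0=1, deg[2]=1+0=1, deg[3]=1+0=1, deg[4]=1+1=2, deg[5]=1+0=1, deg[6]=1+2=3, deg[7]=1+1=2, deg[8]=1+3=4, deg[9]=1+0=1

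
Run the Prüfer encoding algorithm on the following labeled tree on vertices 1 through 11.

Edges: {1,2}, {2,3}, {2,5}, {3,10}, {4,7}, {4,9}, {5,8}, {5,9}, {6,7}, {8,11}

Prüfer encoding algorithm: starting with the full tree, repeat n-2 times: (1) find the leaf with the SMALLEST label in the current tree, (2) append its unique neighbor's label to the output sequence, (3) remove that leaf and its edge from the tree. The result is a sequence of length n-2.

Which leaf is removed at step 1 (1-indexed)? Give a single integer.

Answer: 1

Derivation:
Step 1: current leaves = {1,6,10,11}. Remove leaf 1 (neighbor: 2).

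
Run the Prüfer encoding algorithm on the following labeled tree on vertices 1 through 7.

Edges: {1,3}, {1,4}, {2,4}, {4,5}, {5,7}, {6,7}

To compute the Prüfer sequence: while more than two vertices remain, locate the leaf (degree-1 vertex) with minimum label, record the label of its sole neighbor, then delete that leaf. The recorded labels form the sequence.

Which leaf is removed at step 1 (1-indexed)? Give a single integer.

Answer: 2

Derivation:
Step 1: current leaves = {2,3,6}. Remove leaf 2 (neighbor: 4).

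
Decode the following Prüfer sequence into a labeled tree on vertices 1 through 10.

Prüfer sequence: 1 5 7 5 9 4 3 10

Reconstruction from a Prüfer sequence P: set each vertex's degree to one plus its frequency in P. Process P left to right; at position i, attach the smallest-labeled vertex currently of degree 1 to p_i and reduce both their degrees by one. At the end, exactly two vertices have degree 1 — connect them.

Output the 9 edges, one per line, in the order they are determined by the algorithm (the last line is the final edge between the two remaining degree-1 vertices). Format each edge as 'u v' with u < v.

Answer: 1 2
1 5
6 7
5 7
5 9
4 8
3 4
3 10
9 10

Derivation:
Initial degrees: {1:2, 2:1, 3:2, 4:2, 5:3, 6:1, 7:2, 8:1, 9:2, 10:2}
Step 1: smallest deg-1 vertex = 2, p_1 = 1. Add edge {1,2}. Now deg[2]=0, deg[1]=1.
Step 2: smallest deg-1 vertex = 1, p_2 = 5. Add edge {1,5}. Now deg[1]=0, deg[5]=2.
Step 3: smallest deg-1 vertex = 6, p_3 = 7. Add edge {6,7}. Now deg[6]=0, deg[7]=1.
Step 4: smallest deg-1 vertex = 7, p_4 = 5. Add edge {5,7}. Now deg[7]=0, deg[5]=1.
Step 5: smallest deg-1 vertex = 5, p_5 = 9. Add edge {5,9}. Now deg[5]=0, deg[9]=1.
Step 6: smallest deg-1 vertex = 8, p_6 = 4. Add edge {4,8}. Now deg[8]=0, deg[4]=1.
Step 7: smallest deg-1 vertex = 4, p_7 = 3. Add edge {3,4}. Now deg[4]=0, deg[3]=1.
Step 8: smallest deg-1 vertex = 3, p_8 = 10. Add edge {3,10}. Now deg[3]=0, deg[10]=1.
Final: two remaining deg-1 vertices are 9, 10. Add edge {9,10}.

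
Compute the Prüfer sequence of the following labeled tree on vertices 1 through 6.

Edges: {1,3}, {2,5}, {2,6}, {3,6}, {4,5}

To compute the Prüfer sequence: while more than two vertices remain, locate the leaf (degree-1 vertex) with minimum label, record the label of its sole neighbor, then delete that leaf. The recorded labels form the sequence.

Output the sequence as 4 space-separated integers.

Step 1: leaves = {1,4}. Remove smallest leaf 1, emit neighbor 3.
Step 2: leaves = {3,4}. Remove smallest leaf 3, emit neighbor 6.
Step 3: leaves = {4,6}. Remove smallest leaf 4, emit neighbor 5.
Step 4: leaves = {5,6}. Remove smallest leaf 5, emit neighbor 2.
Done: 2 vertices remain (2, 6). Sequence = [3 6 5 2]

Answer: 3 6 5 2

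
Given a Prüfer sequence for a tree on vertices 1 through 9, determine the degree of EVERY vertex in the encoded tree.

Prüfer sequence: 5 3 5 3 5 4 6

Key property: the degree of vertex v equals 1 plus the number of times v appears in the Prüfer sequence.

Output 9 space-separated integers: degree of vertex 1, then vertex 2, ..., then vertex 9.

p_1 = 5: count[5] becomes 1
p_2 = 3: count[3] becomes 1
p_3 = 5: count[5] becomes 2
p_4 = 3: count[3] becomes 2
p_5 = 5: count[5] becomes 3
p_6 = 4: count[4] becomes 1
p_7 = 6: count[6] becomes 1
Degrees (1 + count): deg[1]=1+0=1, deg[2]=1+0=1, deg[3]=1+2=3, deg[4]=1+1=2, deg[5]=1+3=4, deg[6]=1+1=2, deg[7]=1+0=1, deg[8]=1+0=1, deg[9]=1+0=1

Answer: 1 1 3 2 4 2 1 1 1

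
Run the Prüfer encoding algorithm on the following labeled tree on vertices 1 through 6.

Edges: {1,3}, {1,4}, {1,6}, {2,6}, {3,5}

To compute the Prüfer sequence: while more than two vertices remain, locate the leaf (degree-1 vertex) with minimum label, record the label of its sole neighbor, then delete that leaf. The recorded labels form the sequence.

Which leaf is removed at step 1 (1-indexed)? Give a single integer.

Answer: 2

Derivation:
Step 1: current leaves = {2,4,5}. Remove leaf 2 (neighbor: 6).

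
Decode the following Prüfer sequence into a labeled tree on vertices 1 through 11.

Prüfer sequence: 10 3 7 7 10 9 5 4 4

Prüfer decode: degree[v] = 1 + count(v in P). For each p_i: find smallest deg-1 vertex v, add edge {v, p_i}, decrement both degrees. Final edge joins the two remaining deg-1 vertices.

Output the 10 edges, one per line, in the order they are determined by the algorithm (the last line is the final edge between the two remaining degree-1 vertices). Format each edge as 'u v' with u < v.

Answer: 1 10
2 3
3 7
6 7
7 10
8 9
5 9
4 5
4 10
4 11

Derivation:
Initial degrees: {1:1, 2:1, 3:2, 4:3, 5:2, 6:1, 7:3, 8:1, 9:2, 10:3, 11:1}
Step 1: smallest deg-1 vertex = 1, p_1 = 10. Add edge {1,10}. Now deg[1]=0, deg[10]=2.
Step 2: smallest deg-1 vertex = 2, p_2 = 3. Add edge {2,3}. Now deg[2]=0, deg[3]=1.
Step 3: smallest deg-1 vertex = 3, p_3 = 7. Add edge {3,7}. Now deg[3]=0, deg[7]=2.
Step 4: smallest deg-1 vertex = 6, p_4 = 7. Add edge {6,7}. Now deg[6]=0, deg[7]=1.
Step 5: smallest deg-1 vertex = 7, p_5 = 10. Add edge {7,10}. Now deg[7]=0, deg[10]=1.
Step 6: smallest deg-1 vertex = 8, p_6 = 9. Add edge {8,9}. Now deg[8]=0, deg[9]=1.
Step 7: smallest deg-1 vertex = 9, p_7 = 5. Add edge {5,9}. Now deg[9]=0, deg[5]=1.
Step 8: smallest deg-1 vertex = 5, p_8 = 4. Add edge {4,5}. Now deg[5]=0, deg[4]=2.
Step 9: smallest deg-1 vertex = 10, p_9 = 4. Add edge {4,10}. Now deg[10]=0, deg[4]=1.
Final: two remaining deg-1 vertices are 4, 11. Add edge {4,11}.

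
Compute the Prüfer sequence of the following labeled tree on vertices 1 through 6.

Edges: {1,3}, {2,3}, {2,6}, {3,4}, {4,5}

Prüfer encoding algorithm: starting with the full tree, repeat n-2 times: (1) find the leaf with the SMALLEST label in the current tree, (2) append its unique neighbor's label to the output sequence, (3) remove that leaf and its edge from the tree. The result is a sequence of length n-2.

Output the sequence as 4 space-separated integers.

Answer: 3 4 3 2

Derivation:
Step 1: leaves = {1,5,6}. Remove smallest leaf 1, emit neighbor 3.
Step 2: leaves = {5,6}. Remove smallest leaf 5, emit neighbor 4.
Step 3: leaves = {4,6}. Remove smallest leaf 4, emit neighbor 3.
Step 4: leaves = {3,6}. Remove smallest leaf 3, emit neighbor 2.
Done: 2 vertices remain (2, 6). Sequence = [3 4 3 2]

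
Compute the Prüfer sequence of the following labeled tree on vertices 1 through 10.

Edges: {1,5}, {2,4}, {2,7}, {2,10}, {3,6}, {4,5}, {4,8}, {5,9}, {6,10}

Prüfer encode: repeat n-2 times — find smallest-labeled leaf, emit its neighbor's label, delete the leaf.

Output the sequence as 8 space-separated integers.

Answer: 5 6 10 2 4 5 4 2

Derivation:
Step 1: leaves = {1,3,7,8,9}. Remove smallest leaf 1, emit neighbor 5.
Step 2: leaves = {3,7,8,9}. Remove smallest leaf 3, emit neighbor 6.
Step 3: leaves = {6,7,8,9}. Remove smallest leaf 6, emit neighbor 10.
Step 4: leaves = {7,8,9,10}. Remove smallest leaf 7, emit neighbor 2.
Step 5: leaves = {8,9,10}. Remove smallest leaf 8, emit neighbor 4.
Step 6: leaves = {9,10}. Remove smallest leaf 9, emit neighbor 5.
Step 7: leaves = {5,10}. Remove smallest leaf 5, emit neighbor 4.
Step 8: leaves = {4,10}. Remove smallest leaf 4, emit neighbor 2.
Done: 2 vertices remain (2, 10). Sequence = [5 6 10 2 4 5 4 2]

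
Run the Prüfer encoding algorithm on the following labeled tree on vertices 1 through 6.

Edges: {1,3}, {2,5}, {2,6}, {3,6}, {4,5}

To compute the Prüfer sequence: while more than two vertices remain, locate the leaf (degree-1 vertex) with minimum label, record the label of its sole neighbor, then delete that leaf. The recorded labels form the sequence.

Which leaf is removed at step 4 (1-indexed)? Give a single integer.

Answer: 5

Derivation:
Step 1: current leaves = {1,4}. Remove leaf 1 (neighbor: 3).
Step 2: current leaves = {3,4}. Remove leaf 3 (neighbor: 6).
Step 3: current leaves = {4,6}. Remove leaf 4 (neighbor: 5).
Step 4: current leaves = {5,6}. Remove leaf 5 (neighbor: 2).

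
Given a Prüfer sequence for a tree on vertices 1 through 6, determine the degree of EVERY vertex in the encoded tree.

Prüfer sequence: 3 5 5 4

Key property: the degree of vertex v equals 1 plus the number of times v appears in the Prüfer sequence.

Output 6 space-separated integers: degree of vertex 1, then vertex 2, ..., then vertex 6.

Answer: 1 1 2 2 3 1

Derivation:
p_1 = 3: count[3] becomes 1
p_2 = 5: count[5] becomes 1
p_3 = 5: count[5] becomes 2
p_4 = 4: count[4] becomes 1
Degrees (1 + count): deg[1]=1+0=1, deg[2]=1+0=1, deg[3]=1+1=2, deg[4]=1+1=2, deg[5]=1+2=3, deg[6]=1+0=1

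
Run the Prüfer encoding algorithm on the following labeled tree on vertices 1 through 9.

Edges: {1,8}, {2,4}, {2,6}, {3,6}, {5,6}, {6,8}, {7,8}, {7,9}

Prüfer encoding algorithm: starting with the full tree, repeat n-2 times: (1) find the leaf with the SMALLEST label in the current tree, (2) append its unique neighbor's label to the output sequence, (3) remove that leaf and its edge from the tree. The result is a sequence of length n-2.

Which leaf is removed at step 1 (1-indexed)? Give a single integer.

Answer: 1

Derivation:
Step 1: current leaves = {1,3,4,5,9}. Remove leaf 1 (neighbor: 8).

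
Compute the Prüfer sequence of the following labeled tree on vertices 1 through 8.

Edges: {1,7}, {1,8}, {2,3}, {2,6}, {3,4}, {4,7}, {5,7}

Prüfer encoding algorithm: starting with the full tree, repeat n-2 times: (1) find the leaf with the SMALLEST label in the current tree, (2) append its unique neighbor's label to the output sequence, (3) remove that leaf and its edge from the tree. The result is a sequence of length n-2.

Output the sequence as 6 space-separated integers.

Step 1: leaves = {5,6,8}. Remove smallest leaf 5, emit neighbor 7.
Step 2: leaves = {6,8}. Remove smallest leaf 6, emit neighbor 2.
Step 3: leaves = {2,8}. Remove smallest leaf 2, emit neighbor 3.
Step 4: leaves = {3,8}. Remove smallest leaf 3, emit neighbor 4.
Step 5: leaves = {4,8}. Remove smallest leaf 4, emit neighbor 7.
Step 6: leaves = {7,8}. Remove smallest leaf 7, emit neighbor 1.
Done: 2 vertices remain (1, 8). Sequence = [7 2 3 4 7 1]

Answer: 7 2 3 4 7 1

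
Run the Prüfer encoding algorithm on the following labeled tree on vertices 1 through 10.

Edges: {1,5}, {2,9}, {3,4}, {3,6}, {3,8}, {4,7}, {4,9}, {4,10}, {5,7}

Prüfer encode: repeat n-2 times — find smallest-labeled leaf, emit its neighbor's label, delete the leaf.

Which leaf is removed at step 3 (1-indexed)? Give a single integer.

Step 1: current leaves = {1,2,6,8,10}. Remove leaf 1 (neighbor: 5).
Step 2: current leaves = {2,5,6,8,10}. Remove leaf 2 (neighbor: 9).
Step 3: current leaves = {5,6,8,9,10}. Remove leaf 5 (neighbor: 7).

Answer: 5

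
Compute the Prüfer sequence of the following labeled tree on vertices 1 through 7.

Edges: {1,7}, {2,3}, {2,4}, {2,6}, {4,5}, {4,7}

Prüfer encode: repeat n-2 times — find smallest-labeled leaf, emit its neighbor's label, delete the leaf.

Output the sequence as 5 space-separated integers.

Step 1: leaves = {1,3,5,6}. Remove smallest leaf 1, emit neighbor 7.
Step 2: leaves = {3,5,6,7}. Remove smallest leaf 3, emit neighbor 2.
Step 3: leaves = {5,6,7}. Remove smallest leaf 5, emit neighbor 4.
Step 4: leaves = {6,7}. Remove smallest leaf 6, emit neighbor 2.
Step 5: leaves = {2,7}. Remove smallest leaf 2, emit neighbor 4.
Done: 2 vertices remain (4, 7). Sequence = [7 2 4 2 4]

Answer: 7 2 4 2 4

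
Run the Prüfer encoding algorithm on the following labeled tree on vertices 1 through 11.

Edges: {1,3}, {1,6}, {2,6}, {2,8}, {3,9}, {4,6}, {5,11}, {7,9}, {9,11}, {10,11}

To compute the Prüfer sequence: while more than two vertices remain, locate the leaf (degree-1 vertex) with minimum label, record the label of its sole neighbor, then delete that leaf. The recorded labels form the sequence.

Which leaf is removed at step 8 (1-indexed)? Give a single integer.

Answer: 3

Derivation:
Step 1: current leaves = {4,5,7,8,10}. Remove leaf 4 (neighbor: 6).
Step 2: current leaves = {5,7,8,10}. Remove leaf 5 (neighbor: 11).
Step 3: current leaves = {7,8,10}. Remove leaf 7 (neighbor: 9).
Step 4: current leaves = {8,10}. Remove leaf 8 (neighbor: 2).
Step 5: current leaves = {2,10}. Remove leaf 2 (neighbor: 6).
Step 6: current leaves = {6,10}. Remove leaf 6 (neighbor: 1).
Step 7: current leaves = {1,10}. Remove leaf 1 (neighbor: 3).
Step 8: current leaves = {3,10}. Remove leaf 3 (neighbor: 9).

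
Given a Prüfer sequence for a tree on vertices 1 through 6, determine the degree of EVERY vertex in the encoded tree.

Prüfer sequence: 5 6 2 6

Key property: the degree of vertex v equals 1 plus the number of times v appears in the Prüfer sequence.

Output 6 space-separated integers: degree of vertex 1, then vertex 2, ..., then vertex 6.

Answer: 1 2 1 1 2 3

Derivation:
p_1 = 5: count[5] becomes 1
p_2 = 6: count[6] becomes 1
p_3 = 2: count[2] becomes 1
p_4 = 6: count[6] becomes 2
Degrees (1 + count): deg[1]=1+0=1, deg[2]=1+1=2, deg[3]=1+0=1, deg[4]=1+0=1, deg[5]=1+1=2, deg[6]=1+2=3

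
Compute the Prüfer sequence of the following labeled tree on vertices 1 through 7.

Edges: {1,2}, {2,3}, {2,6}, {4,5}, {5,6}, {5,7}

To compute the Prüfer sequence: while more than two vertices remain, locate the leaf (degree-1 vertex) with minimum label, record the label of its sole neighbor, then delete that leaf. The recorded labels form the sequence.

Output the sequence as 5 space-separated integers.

Step 1: leaves = {1,3,4,7}. Remove smallest leaf 1, emit neighbor 2.
Step 2: leaves = {3,4,7}. Remove smallest leaf 3, emit neighbor 2.
Step 3: leaves = {2,4,7}. Remove smallest leaf 2, emit neighbor 6.
Step 4: leaves = {4,6,7}. Remove smallest leaf 4, emit neighbor 5.
Step 5: leaves = {6,7}. Remove smallest leaf 6, emit neighbor 5.
Done: 2 vertices remain (5, 7). Sequence = [2 2 6 5 5]

Answer: 2 2 6 5 5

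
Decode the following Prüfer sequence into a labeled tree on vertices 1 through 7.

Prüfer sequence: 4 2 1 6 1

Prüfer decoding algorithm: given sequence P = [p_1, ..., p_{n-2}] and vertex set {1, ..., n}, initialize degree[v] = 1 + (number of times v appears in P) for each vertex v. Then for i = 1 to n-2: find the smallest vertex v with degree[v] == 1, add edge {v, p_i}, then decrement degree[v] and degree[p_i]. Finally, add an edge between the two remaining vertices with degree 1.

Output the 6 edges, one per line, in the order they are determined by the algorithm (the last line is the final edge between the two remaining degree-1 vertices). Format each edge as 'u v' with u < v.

Initial degrees: {1:3, 2:2, 3:1, 4:2, 5:1, 6:2, 7:1}
Step 1: smallest deg-1 vertex = 3, p_1 = 4. Add edge {3,4}. Now deg[3]=0, deg[4]=1.
Step 2: smallest deg-1 vertex = 4, p_2 = 2. Add edge {2,4}. Now deg[4]=0, deg[2]=1.
Step 3: smallest deg-1 vertex = 2, p_3 = 1. Add edge {1,2}. Now deg[2]=0, deg[1]=2.
Step 4: smallest deg-1 vertex = 5, p_4 = 6. Add edge {5,6}. Now deg[5]=0, deg[6]=1.
Step 5: smallest deg-1 vertex = 6, p_5 = 1. Add edge {1,6}. Now deg[6]=0, deg[1]=1.
Final: two remaining deg-1 vertices are 1, 7. Add edge {1,7}.

Answer: 3 4
2 4
1 2
5 6
1 6
1 7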